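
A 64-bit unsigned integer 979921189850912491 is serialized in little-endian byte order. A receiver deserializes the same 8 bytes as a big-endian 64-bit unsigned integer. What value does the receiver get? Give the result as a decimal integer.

16939992426400028941

979921189850912491 in 64-bit hexadecimal is 0x0D9961215CF116EB.
Stored little-endian, the bytes at ascending addresses are EB 16 F1 5C 21 61 99 0D.
Read back as big-endian, the last byte is least significant, giving 0xEB16F15C2161990D.
0xEB16F15C2161990D = 16939992426400028941.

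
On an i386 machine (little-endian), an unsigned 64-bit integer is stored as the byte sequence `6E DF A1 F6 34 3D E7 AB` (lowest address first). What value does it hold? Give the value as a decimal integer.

12386936597791235950

In little-endian order the low byte comes first in memory.
Reassemble most-significant byte first: AB E7 3D 34 F6 A1 DF 6E → 0xABE73D34F6A1DF6E.
0xABE73D34F6A1DF6E = 12386936597791235950.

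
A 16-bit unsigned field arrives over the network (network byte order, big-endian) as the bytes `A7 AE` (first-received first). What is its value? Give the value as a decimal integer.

42926

In big-endian order the high byte comes first in memory.
The bytes are already most-significant first: 0xA7AE.
0xA7AE = 42926.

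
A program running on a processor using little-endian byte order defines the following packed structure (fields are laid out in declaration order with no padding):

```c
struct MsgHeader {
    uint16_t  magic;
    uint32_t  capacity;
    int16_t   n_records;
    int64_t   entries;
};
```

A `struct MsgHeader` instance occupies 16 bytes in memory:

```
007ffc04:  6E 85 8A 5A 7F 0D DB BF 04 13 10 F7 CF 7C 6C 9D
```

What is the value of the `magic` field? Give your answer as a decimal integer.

`magic` is the first field, at byte offset 0, occupying 2 bytes.
Bytes at offsets 0..1: 6E 85.
In little-endian order the low byte comes first in memory.
Reassemble most-significant byte first: 85 6E → 0x856E.
0x856E = 34158.

34158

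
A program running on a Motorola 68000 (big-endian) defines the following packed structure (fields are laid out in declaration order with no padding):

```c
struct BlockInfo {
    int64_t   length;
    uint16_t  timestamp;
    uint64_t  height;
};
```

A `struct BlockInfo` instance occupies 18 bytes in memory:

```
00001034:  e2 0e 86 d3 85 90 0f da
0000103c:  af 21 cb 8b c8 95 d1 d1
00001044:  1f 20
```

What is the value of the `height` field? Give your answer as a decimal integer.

`height` follows `length` (8 B), `timestamp` (2 B), so it starts at offset 8 + 2 = 10 and occupies 8 bytes.
Bytes at offsets 10..17: CB 8B C8 95 D1 D1 1F 20.
Big-endian: lowest address holds the most-significant byte.
The bytes are already most-significant first: 0xCB8BC895D1D11F20.
0xCB8BC895D1D11F20 = 14667037157257977632.

14667037157257977632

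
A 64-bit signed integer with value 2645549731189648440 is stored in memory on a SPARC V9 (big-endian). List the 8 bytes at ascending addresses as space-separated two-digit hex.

2645549731189648440 in hexadecimal, padded to 64 bits, is 0x24B6E176BB306C38.
Split into bytes (most-significant first): 24 B6 E1 76 BB 30 6C 38.
Big-endian stores the most-significant byte at the lowest address.
So the memory order matches the most-significant-first order: 24 B6 E1 76 BB 30 6C 38.

24 B6 E1 76 BB 30 6C 38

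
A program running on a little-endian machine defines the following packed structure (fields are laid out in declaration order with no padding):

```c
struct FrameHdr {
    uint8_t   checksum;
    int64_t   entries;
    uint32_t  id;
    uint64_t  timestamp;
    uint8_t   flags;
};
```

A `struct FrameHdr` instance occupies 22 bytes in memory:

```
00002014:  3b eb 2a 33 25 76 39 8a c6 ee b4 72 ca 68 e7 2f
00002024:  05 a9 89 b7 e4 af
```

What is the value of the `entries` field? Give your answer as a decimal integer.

-4140433727820715285

`entries` follows `checksum` (1 byte), so it starts at byte offset 1 and occupies 8 bytes.
Bytes at offsets 1..8: EB 2A 33 25 76 39 8A C6.
In little-endian order the low byte comes first in memory.
Reassemble most-significant byte first: C6 8A 39 76 25 33 2A EB → 0xC68A397625332AEB.
Top bit is set, so as a signed 64-bit value this is 0xC68A397625332AEB − 2^64 = -4140433727820715285.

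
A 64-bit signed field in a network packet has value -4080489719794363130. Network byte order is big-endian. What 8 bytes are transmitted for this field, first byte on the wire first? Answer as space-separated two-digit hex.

Two's complement of -4080489719794363130 in 64 bits: 4080489719794363130 = 0x38A0CFC7E1F9EAFA; invert → 0xC75F30381E061505; add 1 → 0xC75F30381E061506.
Split into bytes (most-significant first): C7 5F 30 38 1E 06 15 06.
Big-endian: lowest address holds the most-significant byte.
So the memory order matches the most-significant-first order: C7 5F 30 38 1E 06 15 06.

C7 5F 30 38 1E 06 15 06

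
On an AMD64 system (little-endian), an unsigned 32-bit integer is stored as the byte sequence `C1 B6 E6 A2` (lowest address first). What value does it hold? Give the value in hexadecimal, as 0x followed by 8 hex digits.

In little-endian order the low byte comes first in memory.
Reassemble most-significant byte first: A2 E6 B6 C1 → 0xA2E6B6C1.

0xA2E6B6C1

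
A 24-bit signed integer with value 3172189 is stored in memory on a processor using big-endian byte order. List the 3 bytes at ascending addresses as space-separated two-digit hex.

30 67 5D

3172189 in hexadecimal, padded to 24 bits, is 0x30675D.
Split into bytes (most-significant first): 30 67 5D.
In big-endian order the high byte comes first in memory.
So the memory order matches the most-significant-first order: 30 67 5D.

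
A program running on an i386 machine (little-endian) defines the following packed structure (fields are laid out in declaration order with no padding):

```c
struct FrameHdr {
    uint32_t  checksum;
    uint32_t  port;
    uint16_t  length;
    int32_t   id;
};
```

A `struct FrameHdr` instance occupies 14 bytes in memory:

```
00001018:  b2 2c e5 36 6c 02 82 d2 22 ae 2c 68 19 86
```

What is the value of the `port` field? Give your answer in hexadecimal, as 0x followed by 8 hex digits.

0xD282026C

`port` follows `checksum` (4 bytes), so it starts at byte offset 4 and occupies 4 bytes.
Bytes at offsets 4..7: 6C 02 82 D2.
In little-endian order the low byte comes first in memory.
Reassemble most-significant byte first: D2 82 02 6C → 0xD282026C.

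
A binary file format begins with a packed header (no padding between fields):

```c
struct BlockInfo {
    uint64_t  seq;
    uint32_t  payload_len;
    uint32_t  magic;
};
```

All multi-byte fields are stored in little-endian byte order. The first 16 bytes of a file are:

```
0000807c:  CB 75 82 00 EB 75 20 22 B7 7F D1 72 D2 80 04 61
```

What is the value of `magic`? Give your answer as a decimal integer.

`magic` follows `seq` (8 B), `payload_len` (4 B), so it starts at offset 8 + 4 = 12 and occupies 4 bytes.
Bytes at offsets 12..15: D2 80 04 61.
Little-endian stores the least-significant byte at the lowest address.
Reassemble most-significant byte first: 61 04 80 D2 → 0x610480D2.
0x610480D2 = 1627685074.

1627685074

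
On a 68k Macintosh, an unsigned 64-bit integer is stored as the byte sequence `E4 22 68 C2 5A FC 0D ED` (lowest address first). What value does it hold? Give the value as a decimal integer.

In big-endian order the high byte comes first in memory.
The bytes are already most-significant first: 0xE42268C25AFC0DED.
0xE42268C25AFC0DED = 16438816773815143917.

16438816773815143917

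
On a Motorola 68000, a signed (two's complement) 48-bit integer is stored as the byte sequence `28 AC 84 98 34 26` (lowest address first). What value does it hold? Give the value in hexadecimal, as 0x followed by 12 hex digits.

0x28AC84983426

Big-endian: lowest address holds the most-significant byte.
The bytes are already most-significant first: 0x28AC84983426.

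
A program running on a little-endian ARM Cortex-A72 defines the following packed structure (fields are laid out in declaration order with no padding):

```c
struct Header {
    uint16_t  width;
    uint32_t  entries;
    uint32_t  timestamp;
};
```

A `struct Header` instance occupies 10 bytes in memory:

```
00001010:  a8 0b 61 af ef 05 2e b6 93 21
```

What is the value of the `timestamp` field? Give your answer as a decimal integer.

`timestamp` follows `width` (2 B), `entries` (4 B), so it starts at offset 2 + 4 = 6 and occupies 4 bytes.
Bytes at offsets 6..9: 2E B6 93 21.
Little-endian: lowest address holds the least-significant byte.
Reassemble most-significant byte first: 21 93 B6 2E → 0x2193B62E.
0x2193B62E = 563328558.

563328558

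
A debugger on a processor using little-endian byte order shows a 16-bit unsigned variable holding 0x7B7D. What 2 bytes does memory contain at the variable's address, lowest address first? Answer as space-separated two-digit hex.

Split into bytes (most-significant first): 7B 7D.
Little-endian stores the least-significant byte at the lowest address.
So at ascending addresses the bytes are 7D 7B.

7D 7B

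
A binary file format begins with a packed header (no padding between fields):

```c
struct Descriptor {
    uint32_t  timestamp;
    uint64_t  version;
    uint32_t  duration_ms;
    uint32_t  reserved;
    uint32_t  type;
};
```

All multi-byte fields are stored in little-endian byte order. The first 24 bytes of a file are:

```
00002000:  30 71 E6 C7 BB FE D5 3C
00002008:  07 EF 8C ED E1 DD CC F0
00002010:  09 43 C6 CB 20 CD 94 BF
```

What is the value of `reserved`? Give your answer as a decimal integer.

`reserved` follows `timestamp` (4 B), `version` (8 B), `duration_ms` (4 B), so it starts at offset 4 + 8 + 4 = 16 and occupies 4 bytes.
Bytes at offsets 16..19: 09 43 C6 CB.
In little-endian order the low byte comes first in memory.
Reassemble most-significant byte first: CB C6 43 09 → 0xCBC64309.
0xCBC64309 = 3418768137.

3418768137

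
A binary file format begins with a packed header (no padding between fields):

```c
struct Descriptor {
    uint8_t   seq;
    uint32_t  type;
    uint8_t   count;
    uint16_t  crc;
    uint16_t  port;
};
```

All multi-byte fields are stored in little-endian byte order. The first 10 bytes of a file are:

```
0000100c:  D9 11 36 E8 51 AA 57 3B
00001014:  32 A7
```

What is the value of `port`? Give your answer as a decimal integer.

`port` follows `seq` (1 B), `type` (4 B), `count` (1 B), `crc` (2 B), so it starts at offset 1 + 4 + 1 + 2 = 8 and occupies 2 bytes.
Bytes at offsets 8..9: 32 A7.
Little-endian: lowest address holds the least-significant byte.
Reassemble most-significant byte first: A7 32 → 0xA732.
0xA732 = 42802.

42802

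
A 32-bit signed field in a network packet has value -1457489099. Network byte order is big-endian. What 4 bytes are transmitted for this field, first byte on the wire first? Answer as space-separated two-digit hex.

Two's complement of -1457489099 in 32 bits: 1457489099 = 0x56DF84CB; invert → 0xA9207B34; add 1 → 0xA9207B35.
Split into bytes (most-significant first): A9 20 7B 35.
Big-endian stores the most-significant byte at the lowest address.
So the memory order matches the most-significant-first order: A9 20 7B 35.

A9 20 7B 35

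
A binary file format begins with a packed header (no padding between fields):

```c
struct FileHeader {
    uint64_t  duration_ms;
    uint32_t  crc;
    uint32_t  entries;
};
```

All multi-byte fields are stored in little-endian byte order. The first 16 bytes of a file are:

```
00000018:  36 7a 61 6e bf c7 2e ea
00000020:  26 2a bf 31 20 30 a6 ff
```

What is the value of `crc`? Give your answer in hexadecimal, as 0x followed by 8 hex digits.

`crc` follows `duration_ms` (8 bytes), so it starts at byte offset 8 and occupies 4 bytes.
Bytes at offsets 8..11: 26 2A BF 31.
In little-endian order the low byte comes first in memory.
Reassemble most-significant byte first: 31 BF 2A 26 → 0x31BF2A26.

0x31BF2A26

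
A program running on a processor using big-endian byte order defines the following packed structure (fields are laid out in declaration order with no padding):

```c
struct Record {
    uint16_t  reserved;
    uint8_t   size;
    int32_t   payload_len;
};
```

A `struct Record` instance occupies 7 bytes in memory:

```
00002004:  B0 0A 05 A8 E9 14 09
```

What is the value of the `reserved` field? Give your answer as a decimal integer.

`reserved` is the first field, at byte offset 0, occupying 2 bytes.
Bytes at offsets 0..1: B0 0A.
In big-endian order the high byte comes first in memory.
The bytes are already most-significant first: 0xB00A.
0xB00A = 45066.

45066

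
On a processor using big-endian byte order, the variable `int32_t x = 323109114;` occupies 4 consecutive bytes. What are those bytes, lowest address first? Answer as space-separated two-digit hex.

13 42 40 FA

323109114 in hexadecimal, padded to 32 bits, is 0x134240FA.
Split into bytes (most-significant first): 13 42 40 FA.
Big-endian: lowest address holds the most-significant byte.
So the memory order matches the most-significant-first order: 13 42 40 FA.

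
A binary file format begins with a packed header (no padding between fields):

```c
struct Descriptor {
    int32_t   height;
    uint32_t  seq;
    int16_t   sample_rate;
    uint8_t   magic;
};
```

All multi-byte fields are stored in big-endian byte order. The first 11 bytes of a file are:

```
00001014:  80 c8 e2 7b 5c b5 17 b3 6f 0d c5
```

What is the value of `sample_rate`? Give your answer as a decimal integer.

`sample_rate` follows `height` (4 B), `seq` (4 B), so it starts at offset 4 + 4 = 8 and occupies 2 bytes.
Bytes at offsets 8..9: 6F 0D.
Big-endian stores the most-significant byte at the lowest address.
The bytes are already most-significant first: 0x6F0D.
0x6F0D = 28429.

28429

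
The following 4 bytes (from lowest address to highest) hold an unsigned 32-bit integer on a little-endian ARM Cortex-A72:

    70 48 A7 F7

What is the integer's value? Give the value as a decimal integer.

4154935408

Little-endian stores the least-significant byte at the lowest address.
Reassemble most-significant byte first: F7 A7 48 70 → 0xF7A74870.
0xF7A74870 = 4154935408.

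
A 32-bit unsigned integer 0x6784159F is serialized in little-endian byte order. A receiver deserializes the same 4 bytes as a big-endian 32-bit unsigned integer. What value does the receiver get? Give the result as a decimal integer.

Stored little-endian, the bytes at ascending addresses are 9F 15 84 67.
Read back as big-endian, the last byte is least significant, giving 0x9F158467.
0x9F158467 = 2668987495.

2668987495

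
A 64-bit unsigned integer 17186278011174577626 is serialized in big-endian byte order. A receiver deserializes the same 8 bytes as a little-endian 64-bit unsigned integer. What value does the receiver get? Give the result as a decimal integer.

17186278011174577626 in 64-bit hexadecimal is 0xEE81ECCB5B2AE5DA.
Stored big-endian, the bytes at ascending addresses are EE 81 EC CB 5B 2A E5 DA.
Read back as little-endian, the first byte is least significant, giving 0xDAE52A5BCBEC81EE.
0xDAE52A5BCBEC81EE = 15773059843686695406.

15773059843686695406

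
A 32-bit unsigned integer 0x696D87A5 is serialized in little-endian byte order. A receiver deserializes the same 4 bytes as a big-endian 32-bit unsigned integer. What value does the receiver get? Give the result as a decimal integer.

Stored little-endian, the bytes at ascending addresses are A5 87 6D 69.
Read back as big-endian, the last byte is least significant, giving 0xA5876D69.
0xA5876D69 = 2777116009.

2777116009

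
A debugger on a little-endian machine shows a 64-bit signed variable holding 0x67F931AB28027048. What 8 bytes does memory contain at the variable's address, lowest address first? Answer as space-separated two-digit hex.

Split into bytes (most-significant first): 67 F9 31 AB 28 02 70 48.
In little-endian order the low byte comes first in memory.
So at ascending addresses the bytes are 48 70 02 28 AB 31 F9 67.

48 70 02 28 AB 31 F9 67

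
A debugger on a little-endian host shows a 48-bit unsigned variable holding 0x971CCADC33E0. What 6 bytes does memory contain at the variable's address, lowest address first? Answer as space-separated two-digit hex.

Split into bytes (most-significant first): 97 1C CA DC 33 E0.
Little-endian stores the least-significant byte at the lowest address.
So at ascending addresses the bytes are E0 33 DC CA 1C 97.

E0 33 DC CA 1C 97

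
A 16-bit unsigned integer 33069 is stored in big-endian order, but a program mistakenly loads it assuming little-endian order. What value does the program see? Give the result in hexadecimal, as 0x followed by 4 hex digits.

33069 in 16-bit hexadecimal is 0x812D.
Stored big-endian, the bytes at ascending addresses are 81 2D.
Read back as little-endian, the first byte is least significant, giving 0x2D81.

0x2D81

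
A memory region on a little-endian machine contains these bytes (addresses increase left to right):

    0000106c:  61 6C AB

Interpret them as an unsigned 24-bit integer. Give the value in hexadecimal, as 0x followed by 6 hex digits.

0xAB6C61

Little-endian: lowest address holds the least-significant byte.
Reassemble most-significant byte first: AB 6C 61 → 0xAB6C61.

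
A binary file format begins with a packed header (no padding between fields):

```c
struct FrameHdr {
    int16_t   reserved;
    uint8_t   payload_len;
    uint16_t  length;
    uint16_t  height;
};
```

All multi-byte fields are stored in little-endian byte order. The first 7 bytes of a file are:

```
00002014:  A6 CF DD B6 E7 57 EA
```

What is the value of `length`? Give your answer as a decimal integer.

`length` follows `reserved` (2 B), `payload_len` (1 B), so it starts at offset 2 + 1 = 3 and occupies 2 bytes.
Bytes at offsets 3..4: B6 E7.
In little-endian order the low byte comes first in memory.
Reassemble most-significant byte first: E7 B6 → 0xE7B6.
0xE7B6 = 59318.

59318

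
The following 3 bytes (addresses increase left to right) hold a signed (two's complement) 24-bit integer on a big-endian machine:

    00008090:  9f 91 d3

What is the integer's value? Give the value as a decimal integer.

Big-endian: lowest address holds the most-significant byte.
The bytes are already most-significant first: 0x9F91D3.
Top bit is set, so as a signed 24-bit value this is 0x9F91D3 − 2^24 = -6319661.

-6319661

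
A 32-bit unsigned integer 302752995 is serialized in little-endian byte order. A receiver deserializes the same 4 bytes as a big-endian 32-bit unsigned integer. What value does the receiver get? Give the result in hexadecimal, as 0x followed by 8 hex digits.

302752995 in 32-bit hexadecimal is 0x120BA4E3.
Stored little-endian, the bytes at ascending addresses are E3 A4 0B 12.
Read back as big-endian, the last byte is least significant, giving 0xE3A40B12.

0xE3A40B12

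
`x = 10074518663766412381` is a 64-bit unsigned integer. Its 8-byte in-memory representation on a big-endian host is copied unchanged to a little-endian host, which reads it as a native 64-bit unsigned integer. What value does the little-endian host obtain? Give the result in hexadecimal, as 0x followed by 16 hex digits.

10074518663766412381 in 64-bit hexadecimal is 0x8BCFE158FCD70C5D.
Stored big-endian, the bytes at ascending addresses are 8B CF E1 58 FC D7 0C 5D.
Read back as little-endian, the first byte is least significant, giving 0x5D0CD7FC58E1CF8B.

0x5D0CD7FC58E1CF8B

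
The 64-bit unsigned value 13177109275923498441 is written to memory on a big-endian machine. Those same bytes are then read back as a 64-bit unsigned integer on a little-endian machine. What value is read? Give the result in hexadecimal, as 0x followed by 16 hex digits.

13177109275923498441 in 64-bit hexadecimal is 0xB6DE7F1235ECC5C9.
Stored big-endian, the bytes at ascending addresses are B6 DE 7F 12 35 EC C5 C9.
Read back as little-endian, the first byte is least significant, giving 0xC9C5EC35127FDEB6.

0xC9C5EC35127FDEB6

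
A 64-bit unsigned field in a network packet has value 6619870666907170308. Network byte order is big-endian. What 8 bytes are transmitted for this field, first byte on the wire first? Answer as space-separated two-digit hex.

6619870666907170308 in hexadecimal, padded to 64 bits, is 0x5BDE814C4807B604.
Split into bytes (most-significant first): 5B DE 81 4C 48 07 B6 04.
In big-endian order the high byte comes first in memory.
So the memory order matches the most-significant-first order: 5B DE 81 4C 48 07 B6 04.

5B DE 81 4C 48 07 B6 04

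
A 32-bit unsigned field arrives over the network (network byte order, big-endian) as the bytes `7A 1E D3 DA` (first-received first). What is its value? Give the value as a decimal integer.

2048840666

In big-endian order the high byte comes first in memory.
The bytes are already most-significant first: 0x7A1ED3DA.
0x7A1ED3DA = 2048840666.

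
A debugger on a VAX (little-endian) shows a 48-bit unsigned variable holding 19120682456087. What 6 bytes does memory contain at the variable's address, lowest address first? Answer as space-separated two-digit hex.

19120682456087 in hexadecimal, padded to 48 bits, is 0x1163E17C5417.
Split into bytes (most-significant first): 11 63 E1 7C 54 17.
In little-endian order the low byte comes first in memory.
So at ascending addresses the bytes are 17 54 7C E1 63 11.

17 54 7C E1 63 11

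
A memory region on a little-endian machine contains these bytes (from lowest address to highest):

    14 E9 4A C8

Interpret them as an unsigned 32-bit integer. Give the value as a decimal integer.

In little-endian order the low byte comes first in memory.
Reassemble most-significant byte first: C8 4A E9 14 → 0xC84AE914.
0xC84AE914 = 3360352532.

3360352532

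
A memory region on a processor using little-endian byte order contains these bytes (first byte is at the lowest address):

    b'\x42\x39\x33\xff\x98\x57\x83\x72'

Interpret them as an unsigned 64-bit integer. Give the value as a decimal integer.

8251535256901073218

In little-endian order the low byte comes first in memory.
Reassemble most-significant byte first: 72 83 57 98 FF 33 39 42 → 0x72835798FF333942.
0x72835798FF333942 = 8251535256901073218.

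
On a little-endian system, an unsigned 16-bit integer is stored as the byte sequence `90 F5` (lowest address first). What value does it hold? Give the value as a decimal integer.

Little-endian: lowest address holds the least-significant byte.
Reassemble most-significant byte first: F5 90 → 0xF590.
0xF590 = 62864.

62864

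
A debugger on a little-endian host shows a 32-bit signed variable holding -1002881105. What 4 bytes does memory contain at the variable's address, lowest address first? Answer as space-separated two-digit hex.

AF 3F 39 C4

Two's complement of -1002881105 in 32 bits: 1002881105 = 0x3BC6C051; invert → 0xC4393FAE; add 1 → 0xC4393FAF.
Split into bytes (most-significant first): C4 39 3F AF.
Little-endian: lowest address holds the least-significant byte.
So at ascending addresses the bytes are AF 3F 39 C4.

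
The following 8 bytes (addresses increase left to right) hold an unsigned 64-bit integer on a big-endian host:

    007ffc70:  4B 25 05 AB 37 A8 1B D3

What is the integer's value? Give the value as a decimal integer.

Big-endian: lowest address holds the most-significant byte.
The bytes are already most-significant first: 0x4B2505AB37A81BD3.
0x4B2505AB37A81BD3 = 5414740359914200019.

5414740359914200019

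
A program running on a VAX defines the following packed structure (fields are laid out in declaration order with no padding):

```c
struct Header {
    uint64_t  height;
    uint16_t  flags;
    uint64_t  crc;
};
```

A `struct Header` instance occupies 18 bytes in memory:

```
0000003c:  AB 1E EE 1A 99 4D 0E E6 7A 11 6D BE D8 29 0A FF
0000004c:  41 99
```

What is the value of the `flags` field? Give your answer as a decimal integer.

`flags` follows `height` (8 bytes), so it starts at byte offset 8 and occupies 2 bytes.
Bytes at offsets 8..9: 7A 11.
In little-endian order the low byte comes first in memory.
Reassemble most-significant byte first: 11 7A → 0x117A.
0x117A = 4474.

4474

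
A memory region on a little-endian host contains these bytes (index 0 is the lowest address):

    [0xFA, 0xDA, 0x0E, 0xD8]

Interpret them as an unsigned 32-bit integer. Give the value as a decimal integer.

3624852218

Little-endian: lowest address holds the least-significant byte.
Reassemble most-significant byte first: D8 0E DA FA → 0xD80EDAFA.
0xD80EDAFA = 3624852218.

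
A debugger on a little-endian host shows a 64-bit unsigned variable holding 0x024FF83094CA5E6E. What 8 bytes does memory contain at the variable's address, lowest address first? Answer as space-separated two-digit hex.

Split into bytes (most-significant first): 02 4F F8 30 94 CA 5E 6E.
Little-endian: lowest address holds the least-significant byte.
So at ascending addresses the bytes are 6E 5E CA 94 30 F8 4F 02.

6E 5E CA 94 30 F8 4F 02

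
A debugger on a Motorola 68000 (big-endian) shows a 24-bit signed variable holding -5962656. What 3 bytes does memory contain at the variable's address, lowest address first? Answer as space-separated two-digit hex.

A5 04 60

Two's complement of -5962656 in 24 bits: 5962656 = 0x5AFBA0; invert → 0xA5045F; add 1 → 0xA50460.
Split into bytes (most-significant first): A5 04 60.
Big-endian stores the most-significant byte at the lowest address.
So the memory order matches the most-significant-first order: A5 04 60.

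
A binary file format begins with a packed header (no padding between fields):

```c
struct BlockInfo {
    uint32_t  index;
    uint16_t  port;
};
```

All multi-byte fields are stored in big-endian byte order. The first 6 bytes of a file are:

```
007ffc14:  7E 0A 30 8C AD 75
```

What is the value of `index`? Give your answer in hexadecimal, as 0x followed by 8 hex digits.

`index` is the first field, at byte offset 0, occupying 4 bytes.
Bytes at offsets 0..3: 7E 0A 30 8C.
Big-endian stores the most-significant byte at the lowest address.
The bytes are already most-significant first: 0x7E0A308C.

0x7E0A308C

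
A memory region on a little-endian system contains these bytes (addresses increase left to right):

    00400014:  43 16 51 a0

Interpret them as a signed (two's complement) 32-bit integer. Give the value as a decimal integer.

-1605298621

Little-endian stores the least-significant byte at the lowest address.
Reassemble most-significant byte first: A0 51 16 43 → 0xA0511643.
Top bit is set, so as a signed 32-bit value this is 0xA0511643 − 2^32 = -1605298621.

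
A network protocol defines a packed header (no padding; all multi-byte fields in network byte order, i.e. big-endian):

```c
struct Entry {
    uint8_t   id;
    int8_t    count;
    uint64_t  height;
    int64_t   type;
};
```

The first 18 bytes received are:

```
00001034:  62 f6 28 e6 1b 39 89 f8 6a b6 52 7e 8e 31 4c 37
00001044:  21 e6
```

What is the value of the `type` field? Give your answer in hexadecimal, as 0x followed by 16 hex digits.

`type` follows `id` (1 B), `count` (1 B), `height` (8 B), so it starts at offset 1 + 1 + 8 = 10 and occupies 8 bytes.
Bytes at offsets 10..17: 52 7E 8E 31 4C 37 21 E6.
Big-endian stores the most-significant byte at the lowest address.
The bytes are already most-significant first: 0x527E8E314C3721E6.

0x527E8E314C3721E6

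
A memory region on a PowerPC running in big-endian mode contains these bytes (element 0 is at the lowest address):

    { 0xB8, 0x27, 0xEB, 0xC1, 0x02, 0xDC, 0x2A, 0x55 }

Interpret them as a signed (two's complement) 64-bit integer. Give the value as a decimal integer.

Big-endian stores the most-significant byte at the lowest address.
The bytes are already most-significant first: 0xB827EBC102DC2A55.
Top bit is set, so as a signed 64-bit value this is 0xB827EBC102DC2A55 − 2^64 = -5176910032429897131.

-5176910032429897131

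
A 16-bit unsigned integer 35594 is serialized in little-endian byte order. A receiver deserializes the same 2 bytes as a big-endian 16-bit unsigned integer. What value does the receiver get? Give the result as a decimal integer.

35594 in 16-bit hexadecimal is 0x8B0A.
Stored little-endian, the bytes at ascending addresses are 0A 8B.
Read back as big-endian, the last byte is least significant, giving 0x0A8B.
0x0A8B = 2699.

2699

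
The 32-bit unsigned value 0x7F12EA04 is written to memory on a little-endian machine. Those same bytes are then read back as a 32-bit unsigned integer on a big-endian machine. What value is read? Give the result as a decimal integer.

82449023

Stored little-endian, the bytes at ascending addresses are 04 EA 12 7F.
Read back as big-endian, the last byte is least significant, giving 0x04EA127F.
0x04EA127F = 82449023.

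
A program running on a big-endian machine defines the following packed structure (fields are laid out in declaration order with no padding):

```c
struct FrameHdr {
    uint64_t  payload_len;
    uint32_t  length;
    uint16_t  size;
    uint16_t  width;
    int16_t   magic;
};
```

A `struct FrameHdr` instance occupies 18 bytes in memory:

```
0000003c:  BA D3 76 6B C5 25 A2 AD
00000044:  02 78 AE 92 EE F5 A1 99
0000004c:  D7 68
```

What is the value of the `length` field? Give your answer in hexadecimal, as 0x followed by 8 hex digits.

`length` follows `payload_len` (8 bytes), so it starts at byte offset 8 and occupies 4 bytes.
Bytes at offsets 8..11: 02 78 AE 92.
Big-endian stores the most-significant byte at the lowest address.
The bytes are already most-significant first: 0x0278AE92.

0x0278AE92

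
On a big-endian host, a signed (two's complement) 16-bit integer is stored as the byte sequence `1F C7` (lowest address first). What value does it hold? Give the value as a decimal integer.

Big-endian stores the most-significant byte at the lowest address.
The bytes are already most-significant first: 0x1FC7.
0x1FC7 = 8135.

8135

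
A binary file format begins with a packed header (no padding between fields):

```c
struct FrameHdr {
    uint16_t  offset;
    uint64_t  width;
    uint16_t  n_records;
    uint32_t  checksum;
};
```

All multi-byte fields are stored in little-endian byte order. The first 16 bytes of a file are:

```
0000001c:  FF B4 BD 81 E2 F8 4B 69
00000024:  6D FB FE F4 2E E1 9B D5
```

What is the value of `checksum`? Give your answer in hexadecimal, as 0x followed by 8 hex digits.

0xD59BE12E

`checksum` follows `offset` (2 B), `width` (8 B), `n_records` (2 B), so it starts at offset 2 + 8 + 2 = 12 and occupies 4 bytes.
Bytes at offsets 12..15: 2E E1 9B D5.
In little-endian order the low byte comes first in memory.
Reassemble most-significant byte first: D5 9B E1 2E → 0xD59BE12E.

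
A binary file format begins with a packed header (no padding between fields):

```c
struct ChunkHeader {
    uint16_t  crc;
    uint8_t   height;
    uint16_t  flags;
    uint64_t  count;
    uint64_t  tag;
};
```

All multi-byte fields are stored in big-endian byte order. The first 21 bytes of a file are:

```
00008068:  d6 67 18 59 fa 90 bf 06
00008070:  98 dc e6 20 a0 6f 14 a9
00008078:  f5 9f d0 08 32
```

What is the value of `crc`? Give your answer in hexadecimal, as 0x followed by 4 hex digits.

`crc` is the first field, at byte offset 0, occupying 2 bytes.
Bytes at offsets 0..1: D6 67.
In big-endian order the high byte comes first in memory.
The bytes are already most-significant first: 0xD667.

0xD667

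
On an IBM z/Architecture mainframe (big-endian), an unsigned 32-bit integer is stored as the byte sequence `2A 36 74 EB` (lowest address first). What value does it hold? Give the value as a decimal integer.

Big-endian stores the most-significant byte at the lowest address.
The bytes are already most-significant first: 0x2A3674EB.
0x2A3674EB = 708211947.

708211947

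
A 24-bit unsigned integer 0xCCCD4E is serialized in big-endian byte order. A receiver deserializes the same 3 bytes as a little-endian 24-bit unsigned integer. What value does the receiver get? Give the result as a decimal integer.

Stored big-endian, the bytes at ascending addresses are CC CD 4E.
Read back as little-endian, the first byte is least significant, giving 0x4ECDCC.
0x4ECDCC = 5164492.

5164492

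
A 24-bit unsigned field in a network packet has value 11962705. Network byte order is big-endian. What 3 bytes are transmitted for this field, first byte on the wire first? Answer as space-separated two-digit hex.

11962705 in hexadecimal, padded to 24 bits, is 0xB68951.
Split into bytes (most-significant first): B6 89 51.
In big-endian order the high byte comes first in memory.
So the memory order matches the most-significant-first order: B6 89 51.

B6 89 51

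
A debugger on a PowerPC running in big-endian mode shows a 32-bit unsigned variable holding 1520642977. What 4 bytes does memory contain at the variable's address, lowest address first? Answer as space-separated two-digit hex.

5A A3 2B A1

1520642977 in hexadecimal, padded to 32 bits, is 0x5AA32BA1.
Split into bytes (most-significant first): 5A A3 2B A1.
Big-endian stores the most-significant byte at the lowest address.
So the memory order matches the most-significant-first order: 5A A3 2B A1.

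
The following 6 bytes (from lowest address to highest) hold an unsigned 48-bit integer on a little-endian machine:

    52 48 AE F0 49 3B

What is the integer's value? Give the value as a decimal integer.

65188756605010

In little-endian order the low byte comes first in memory.
Reassemble most-significant byte first: 3B 49 F0 AE 48 52 → 0x3B49F0AE4852.
0x3B49F0AE4852 = 65188756605010.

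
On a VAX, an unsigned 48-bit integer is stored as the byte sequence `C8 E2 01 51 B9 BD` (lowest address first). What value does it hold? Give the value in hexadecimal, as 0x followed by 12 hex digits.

0xBDB95101E2C8

Little-endian stores the least-significant byte at the lowest address.
Reassemble most-significant byte first: BD B9 51 01 E2 C8 → 0xBDB95101E2C8.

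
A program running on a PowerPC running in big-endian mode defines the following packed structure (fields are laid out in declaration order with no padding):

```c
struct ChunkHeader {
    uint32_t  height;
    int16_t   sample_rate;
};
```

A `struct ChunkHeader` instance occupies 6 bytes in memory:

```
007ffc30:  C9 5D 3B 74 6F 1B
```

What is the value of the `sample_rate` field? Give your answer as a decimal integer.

`sample_rate` follows `height` (4 bytes), so it starts at byte offset 4 and occupies 2 bytes.
Bytes at offsets 4..5: 6F 1B.
Big-endian: lowest address holds the most-significant byte.
The bytes are already most-significant first: 0x6F1B.
0x6F1B = 28443.

28443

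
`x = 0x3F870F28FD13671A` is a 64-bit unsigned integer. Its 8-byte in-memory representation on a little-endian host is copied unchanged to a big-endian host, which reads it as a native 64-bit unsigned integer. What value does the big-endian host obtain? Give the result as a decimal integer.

1902511345607083839

Stored little-endian, the bytes at ascending addresses are 1A 67 13 FD 28 0F 87 3F.
Read back as big-endian, the last byte is least significant, giving 0x1A6713FD280F873F.
0x1A6713FD280F873F = 1902511345607083839.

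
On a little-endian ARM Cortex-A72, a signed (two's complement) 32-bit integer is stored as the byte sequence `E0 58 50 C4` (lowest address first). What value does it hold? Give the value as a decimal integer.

In little-endian order the low byte comes first in memory.
Reassemble most-significant byte first: C4 50 58 E0 → 0xC45058E0.
Top bit is set, so as a signed 32-bit value this is 0xC45058E0 − 2^32 = -1001367328.

-1001367328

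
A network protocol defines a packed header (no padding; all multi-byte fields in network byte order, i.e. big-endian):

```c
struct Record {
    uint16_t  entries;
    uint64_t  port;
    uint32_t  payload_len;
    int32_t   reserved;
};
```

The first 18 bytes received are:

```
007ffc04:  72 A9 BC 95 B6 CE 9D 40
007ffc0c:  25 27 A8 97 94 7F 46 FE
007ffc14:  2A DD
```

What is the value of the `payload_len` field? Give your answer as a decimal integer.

2828506239

`payload_len` follows `entries` (2 B), `port` (8 B), so it starts at offset 2 + 8 = 10 and occupies 4 bytes.
Bytes at offsets 10..13: A8 97 94 7F.
In big-endian order the high byte comes first in memory.
The bytes are already most-significant first: 0xA897947F.
0xA897947F = 2828506239.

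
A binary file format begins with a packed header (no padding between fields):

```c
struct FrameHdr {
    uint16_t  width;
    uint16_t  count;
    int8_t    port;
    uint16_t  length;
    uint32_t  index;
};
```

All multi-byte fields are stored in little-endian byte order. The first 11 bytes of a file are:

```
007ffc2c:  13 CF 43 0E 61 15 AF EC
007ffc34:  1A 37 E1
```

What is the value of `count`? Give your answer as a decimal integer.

`count` follows `width` (2 bytes), so it starts at byte offset 2 and occupies 2 bytes.
Bytes at offsets 2..3: 43 0E.
Little-endian stores the least-significant byte at the lowest address.
Reassemble most-significant byte first: 0E 43 → 0x0E43.
0x0E43 = 3651.

3651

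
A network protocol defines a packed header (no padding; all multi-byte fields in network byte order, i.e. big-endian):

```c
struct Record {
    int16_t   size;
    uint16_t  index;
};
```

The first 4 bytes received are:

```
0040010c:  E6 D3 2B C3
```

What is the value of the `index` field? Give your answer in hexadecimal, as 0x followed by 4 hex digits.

`index` follows `size` (2 bytes), so it starts at byte offset 2 and occupies 2 bytes.
Bytes at offsets 2..3: 2B C3.
Big-endian stores the most-significant byte at the lowest address.
The bytes are already most-significant first: 0x2BC3.

0x2BC3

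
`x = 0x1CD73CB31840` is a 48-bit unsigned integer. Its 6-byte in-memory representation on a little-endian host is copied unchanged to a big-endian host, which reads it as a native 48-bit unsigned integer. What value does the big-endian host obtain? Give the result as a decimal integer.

Stored little-endian, the bytes at ascending addresses are 40 18 B3 3C D7 1C.
Read back as big-endian, the last byte is least significant, giving 0x4018B33CD71C.
0x4018B33CD71C = 70474830501660.

70474830501660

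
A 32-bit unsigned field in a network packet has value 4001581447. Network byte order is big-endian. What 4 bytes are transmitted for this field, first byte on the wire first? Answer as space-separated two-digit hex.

4001581447 in hexadecimal, padded to 32 bits, is 0xEE834987.
Split into bytes (most-significant first): EE 83 49 87.
Big-endian stores the most-significant byte at the lowest address.
So the memory order matches the most-significant-first order: EE 83 49 87.

EE 83 49 87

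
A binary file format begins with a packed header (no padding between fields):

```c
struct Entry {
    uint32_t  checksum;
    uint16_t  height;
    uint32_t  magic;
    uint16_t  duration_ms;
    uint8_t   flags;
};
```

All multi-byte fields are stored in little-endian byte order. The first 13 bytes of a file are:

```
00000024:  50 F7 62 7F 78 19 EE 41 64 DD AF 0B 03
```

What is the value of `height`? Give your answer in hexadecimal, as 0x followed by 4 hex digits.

0x1978

`height` follows `checksum` (4 bytes), so it starts at byte offset 4 and occupies 2 bytes.
Bytes at offsets 4..5: 78 19.
Little-endian: lowest address holds the least-significant byte.
Reassemble most-significant byte first: 19 78 → 0x1978.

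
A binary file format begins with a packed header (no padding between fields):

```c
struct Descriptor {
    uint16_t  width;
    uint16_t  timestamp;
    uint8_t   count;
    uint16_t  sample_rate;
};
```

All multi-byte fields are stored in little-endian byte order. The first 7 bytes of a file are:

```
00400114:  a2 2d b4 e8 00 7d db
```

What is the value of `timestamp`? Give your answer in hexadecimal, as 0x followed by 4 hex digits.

`timestamp` follows `width` (2 bytes), so it starts at byte offset 2 and occupies 2 bytes.
Bytes at offsets 2..3: B4 E8.
Little-endian stores the least-significant byte at the lowest address.
Reassemble most-significant byte first: E8 B4 → 0xE8B4.

0xE8B4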